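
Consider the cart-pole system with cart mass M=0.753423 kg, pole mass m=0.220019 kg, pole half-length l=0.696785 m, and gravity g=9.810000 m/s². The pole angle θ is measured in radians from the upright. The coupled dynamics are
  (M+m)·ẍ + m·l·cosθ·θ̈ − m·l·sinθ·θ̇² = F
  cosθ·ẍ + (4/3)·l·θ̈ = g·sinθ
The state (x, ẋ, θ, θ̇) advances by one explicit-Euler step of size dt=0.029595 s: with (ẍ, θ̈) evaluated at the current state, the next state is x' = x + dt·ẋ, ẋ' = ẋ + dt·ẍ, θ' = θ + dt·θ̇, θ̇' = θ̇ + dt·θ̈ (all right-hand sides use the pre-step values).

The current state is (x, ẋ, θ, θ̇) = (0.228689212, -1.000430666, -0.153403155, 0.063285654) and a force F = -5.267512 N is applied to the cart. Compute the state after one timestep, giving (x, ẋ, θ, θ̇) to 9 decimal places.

(0.199081466, -1.183446611, -0.151530216, 0.210214929)

sinθ=-0.152802202, cosθ=0.988256792
temp = (F + m·l·θ̇²·sinθ)/(M+m) = (-5.267512 + -0.000093821)/0.973442 = -5.411319648
θ̈ = (g·sinθ − cosθ·temp)/(l·(4/3 − m·cos²θ/(M+m))) = 4.964665493
ẍ = temp − m·l·θ̈·cosθ/(M+m) = -6.184015710
Euler: x'=0.228689212+0.029595·-1.000430666=0.199081466, ẋ'=-1.000430666+0.029595·-6.184015710=-1.183446611
       θ'=-0.153403155+0.029595·0.063285654=-0.151530216, θ̇'=0.063285654+0.029595·4.964665493=0.210214929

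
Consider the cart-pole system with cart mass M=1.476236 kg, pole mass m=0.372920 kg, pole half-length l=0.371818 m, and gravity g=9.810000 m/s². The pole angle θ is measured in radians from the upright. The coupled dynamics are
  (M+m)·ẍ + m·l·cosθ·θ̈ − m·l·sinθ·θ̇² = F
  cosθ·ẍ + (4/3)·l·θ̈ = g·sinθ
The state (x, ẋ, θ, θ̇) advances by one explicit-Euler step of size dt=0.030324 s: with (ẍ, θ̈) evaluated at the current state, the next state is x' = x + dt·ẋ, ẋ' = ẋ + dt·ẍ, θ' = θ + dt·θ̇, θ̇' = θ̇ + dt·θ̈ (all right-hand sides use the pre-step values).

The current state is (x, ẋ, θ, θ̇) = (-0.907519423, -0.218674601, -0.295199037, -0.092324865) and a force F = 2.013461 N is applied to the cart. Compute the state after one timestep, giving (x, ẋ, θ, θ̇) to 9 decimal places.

sinθ=-0.290930283, cosθ=0.956744255
temp = (F + m·l·θ̇²·sinθ)/(M+m) = (2.013461 + -0.000343853)/1.849156 = 1.088668099
θ̈ = (g·sinθ − cosθ·temp)/(l·(4/3 − m·cos²θ/(M+m))) = -9.120641958
ẍ = temp − m·l·θ̈·cosθ/(M+m) = 1.742993539
Euler: x'=-0.907519423+0.030324·-0.218674601=-0.914150512, ẋ'=-0.218674601+0.030324·1.742993539=-0.165820065
       θ'=-0.295199037+0.030324·-0.092324865=-0.297998696, θ̇'=-0.092324865+0.030324·-9.120641958=-0.368899212

(-0.914150512, -0.165820065, -0.297998696, -0.368899212)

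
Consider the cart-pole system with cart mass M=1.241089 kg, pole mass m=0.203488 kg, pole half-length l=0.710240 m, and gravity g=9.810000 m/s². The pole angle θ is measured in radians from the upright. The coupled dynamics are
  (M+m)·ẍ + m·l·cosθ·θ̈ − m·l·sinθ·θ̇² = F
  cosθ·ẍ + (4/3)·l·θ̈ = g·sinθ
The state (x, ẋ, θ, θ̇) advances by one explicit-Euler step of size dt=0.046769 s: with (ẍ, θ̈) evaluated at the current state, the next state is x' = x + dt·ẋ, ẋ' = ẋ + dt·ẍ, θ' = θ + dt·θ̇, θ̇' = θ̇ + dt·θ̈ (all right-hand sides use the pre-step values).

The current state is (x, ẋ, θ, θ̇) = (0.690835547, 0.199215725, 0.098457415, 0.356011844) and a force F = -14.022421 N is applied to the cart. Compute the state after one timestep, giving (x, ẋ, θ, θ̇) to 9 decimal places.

(0.700152667, -0.313047865, 0.115107733, 0.941957143)

sinθ=0.098298420, cosθ=0.995156983
temp = (F + m·l·θ̇²·sinθ)/(M+m) = (-14.022421 + 0.001800609)/1.444577 = -9.705692664
θ̈ = (g·sinθ − cosθ·temp)/(l·(4/3 − m·cos²θ/(M+m))) = 12.528497493
ẍ = temp − m·l·θ̈·cosθ/(M+m) = -10.953058429
Euler: x'=0.690835547+0.046769·0.199215725=0.700152667, ẋ'=0.199215725+0.046769·-10.953058429=-0.313047865
       θ'=0.098457415+0.046769·0.356011844=0.115107733, θ̇'=0.356011844+0.046769·12.528497493=0.941957143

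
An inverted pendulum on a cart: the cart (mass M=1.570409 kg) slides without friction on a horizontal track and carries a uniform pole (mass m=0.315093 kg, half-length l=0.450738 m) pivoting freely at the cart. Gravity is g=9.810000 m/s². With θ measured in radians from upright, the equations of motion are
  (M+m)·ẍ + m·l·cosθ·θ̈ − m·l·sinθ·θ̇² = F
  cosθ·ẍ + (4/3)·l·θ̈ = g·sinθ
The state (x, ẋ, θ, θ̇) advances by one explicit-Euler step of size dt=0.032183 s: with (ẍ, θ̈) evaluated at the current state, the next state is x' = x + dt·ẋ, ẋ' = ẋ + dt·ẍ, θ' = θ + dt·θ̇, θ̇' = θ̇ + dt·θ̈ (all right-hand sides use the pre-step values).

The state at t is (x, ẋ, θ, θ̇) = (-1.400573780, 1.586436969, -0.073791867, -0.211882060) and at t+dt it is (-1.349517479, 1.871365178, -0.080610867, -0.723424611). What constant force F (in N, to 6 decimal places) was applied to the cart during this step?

F = 14.442222 N

ẍ = (ẋ'−ẋ)/dt = (1.871365178−1.586436969)/0.032183 = 8.853376
θ̈ = (θ̇'−θ̇)/dt = (-0.723424611−-0.211882060)/0.032183 = -15.894806
sinθ=-0.073725, cosθ=0.997279
F = (M+m)·ẍ + m·l·cosθ·θ̈ − m·l·sinθ·θ̇² = 16.693059 + -2.251307 − -0.000470 = 14.442222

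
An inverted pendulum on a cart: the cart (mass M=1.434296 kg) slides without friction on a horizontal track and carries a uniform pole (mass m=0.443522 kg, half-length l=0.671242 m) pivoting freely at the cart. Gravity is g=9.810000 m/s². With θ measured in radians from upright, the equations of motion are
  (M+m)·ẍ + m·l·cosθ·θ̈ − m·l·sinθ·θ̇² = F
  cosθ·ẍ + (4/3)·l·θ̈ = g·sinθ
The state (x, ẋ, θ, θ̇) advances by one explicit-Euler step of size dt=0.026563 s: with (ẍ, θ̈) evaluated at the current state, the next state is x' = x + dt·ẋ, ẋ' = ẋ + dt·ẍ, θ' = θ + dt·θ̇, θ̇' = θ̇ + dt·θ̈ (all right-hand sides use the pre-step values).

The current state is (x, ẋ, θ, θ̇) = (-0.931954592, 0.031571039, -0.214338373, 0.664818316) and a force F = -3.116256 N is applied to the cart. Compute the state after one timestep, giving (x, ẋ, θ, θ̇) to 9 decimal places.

(-0.931115970, -0.010413502, -0.196678804, 0.648726007)

sinθ=-0.212700988, cosθ=0.977117337
temp = (F + m·l·θ̇²·sinθ)/(M+m) = (-3.116256 + -0.027987864)/1.877818 = -1.674413529
θ̈ = (g·sinθ − cosθ·temp)/(l·(4/3 − m·cos²θ/(M+m))) = -0.605816717
ẍ = temp − m·l·θ̈·cosθ/(M+m) = -1.580564720
Euler: x'=-0.931954592+0.026563·0.031571039=-0.931115970, ẋ'=0.031571039+0.026563·-1.580564720=-0.010413502
       θ'=-0.214338373+0.026563·0.664818316=-0.196678804, θ̇'=0.664818316+0.026563·-0.605816717=0.648726007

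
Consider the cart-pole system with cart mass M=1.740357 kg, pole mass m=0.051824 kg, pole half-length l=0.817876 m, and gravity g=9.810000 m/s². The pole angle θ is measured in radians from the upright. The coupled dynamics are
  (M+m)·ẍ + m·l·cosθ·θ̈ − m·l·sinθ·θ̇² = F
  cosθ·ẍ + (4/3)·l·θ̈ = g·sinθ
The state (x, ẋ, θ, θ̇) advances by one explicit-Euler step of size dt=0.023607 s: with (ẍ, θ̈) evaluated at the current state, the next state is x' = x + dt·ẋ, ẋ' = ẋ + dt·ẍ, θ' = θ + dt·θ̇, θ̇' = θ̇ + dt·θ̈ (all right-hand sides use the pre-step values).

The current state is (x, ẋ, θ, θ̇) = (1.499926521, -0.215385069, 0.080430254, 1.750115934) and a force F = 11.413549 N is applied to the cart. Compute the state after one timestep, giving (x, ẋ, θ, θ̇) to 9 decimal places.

sinθ=0.080343564, cosθ=0.996767230
temp = (F + m·l·θ̇²·sinθ)/(M+m) = (11.413549 + 0.010430452)/1.792181 = 6.374344696
θ̈ = (g·sinθ − cosθ·temp)/(l·(4/3 − m·cos²θ/(M+m))) = -5.216071430
ẍ = temp − m·l·θ̈·cosθ/(M+m) = 6.497307514
Euler: x'=1.499926521+0.023607·-0.215385069=1.494841926, ẋ'=-0.215385069+0.023607·6.497307514=-0.062003131
       θ'=0.080430254+0.023607·1.750115934=0.121745241, θ̇'=1.750115934+0.023607·-5.216071430=1.626980136

(1.494841926, -0.062003131, 0.121745241, 1.626980136)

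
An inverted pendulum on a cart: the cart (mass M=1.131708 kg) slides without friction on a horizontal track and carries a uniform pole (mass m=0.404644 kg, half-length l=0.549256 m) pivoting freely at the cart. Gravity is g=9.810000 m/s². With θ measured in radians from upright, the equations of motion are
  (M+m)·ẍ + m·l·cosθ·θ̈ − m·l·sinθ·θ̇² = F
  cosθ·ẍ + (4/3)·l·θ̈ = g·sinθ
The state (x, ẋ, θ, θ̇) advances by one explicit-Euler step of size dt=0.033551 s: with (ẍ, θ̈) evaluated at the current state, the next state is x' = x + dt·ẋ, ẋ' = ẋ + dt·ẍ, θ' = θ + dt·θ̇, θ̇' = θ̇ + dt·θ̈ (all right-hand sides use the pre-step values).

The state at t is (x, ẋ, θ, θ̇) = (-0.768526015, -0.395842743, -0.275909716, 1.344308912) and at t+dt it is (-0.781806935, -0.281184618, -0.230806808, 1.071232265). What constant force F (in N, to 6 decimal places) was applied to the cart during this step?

F = 3.619257 N

ẍ = (ẋ'−ẋ)/dt = (-0.281184618−-0.395842743)/0.033551 = 3.417428
θ̈ = (θ̇'−θ̇)/dt = (1.071232265−1.344308912)/0.033551 = -8.139151
sinθ=-0.272422, cosθ=0.962178
F = (M+m)·ẍ + m·l·cosθ·θ̈ − m·l·sinθ·θ̇² = 5.250372 + -1.740533 − -0.109418 = 3.619257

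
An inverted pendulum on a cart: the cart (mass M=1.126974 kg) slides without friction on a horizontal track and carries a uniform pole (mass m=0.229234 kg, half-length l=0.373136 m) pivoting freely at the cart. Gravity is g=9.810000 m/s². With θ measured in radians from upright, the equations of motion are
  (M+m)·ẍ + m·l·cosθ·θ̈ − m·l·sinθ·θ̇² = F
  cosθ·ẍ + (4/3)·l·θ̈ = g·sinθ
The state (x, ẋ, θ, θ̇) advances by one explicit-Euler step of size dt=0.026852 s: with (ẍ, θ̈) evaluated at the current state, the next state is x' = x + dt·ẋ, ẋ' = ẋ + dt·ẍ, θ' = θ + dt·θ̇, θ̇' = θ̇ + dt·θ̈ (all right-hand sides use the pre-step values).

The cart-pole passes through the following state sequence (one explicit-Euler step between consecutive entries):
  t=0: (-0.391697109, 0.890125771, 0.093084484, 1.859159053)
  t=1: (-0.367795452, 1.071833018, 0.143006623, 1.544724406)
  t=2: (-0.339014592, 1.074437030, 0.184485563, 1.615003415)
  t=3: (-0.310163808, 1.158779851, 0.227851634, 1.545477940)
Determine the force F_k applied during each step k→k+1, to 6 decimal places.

step 0→1:
  ẍ = (ẋ'−ẋ)/dt = (1.071833018−0.890125771)/0.026852 = 6.766991
  θ̈ = (θ̇'−θ̇)/dt = (1.544724406−1.859159053)/0.026852 = -11.709915
  sinθ=0.092950, cosθ=0.995671
  F = (M+m)·ẍ + m·l·cosθ·θ̈ − m·l·sinθ·θ̇² = 9.177448 + -0.997277 − 0.027481 = 8.152690
step 1→2:
  ẍ = (ẋ'−ẋ)/dt = (1.074437030−1.071833018)/0.026852 = 0.096976
  θ̈ = (θ̇'−θ̇)/dt = (1.615003415−1.544724406)/0.026852 = 2.617273
  sinθ=0.142520, cosθ=0.989792
  F = (M+m)·ẍ + m·l·cosθ·θ̈ − m·l·sinθ·θ̇² = 0.131520 + 0.221584 − 0.029089 = 0.324016
step 2→3:
  ẍ = (ẋ'−ẋ)/dt = (1.158779851−1.074437030)/0.026852 = 3.141026
  θ̈ = (θ̇'−θ̇)/dt = (1.545477940−1.615003415)/0.026852 = -2.589210
  sinθ=0.183441, cosθ=0.983031
  F = (M+m)·ẍ + m·l·cosθ·θ̈ − m·l·sinθ·θ̇² = 4.259884 + -0.217711 − 0.040925 = 4.001248

F_0 = 8.152690 N
F_1 = 0.324016 N
F_2 = 4.001248 N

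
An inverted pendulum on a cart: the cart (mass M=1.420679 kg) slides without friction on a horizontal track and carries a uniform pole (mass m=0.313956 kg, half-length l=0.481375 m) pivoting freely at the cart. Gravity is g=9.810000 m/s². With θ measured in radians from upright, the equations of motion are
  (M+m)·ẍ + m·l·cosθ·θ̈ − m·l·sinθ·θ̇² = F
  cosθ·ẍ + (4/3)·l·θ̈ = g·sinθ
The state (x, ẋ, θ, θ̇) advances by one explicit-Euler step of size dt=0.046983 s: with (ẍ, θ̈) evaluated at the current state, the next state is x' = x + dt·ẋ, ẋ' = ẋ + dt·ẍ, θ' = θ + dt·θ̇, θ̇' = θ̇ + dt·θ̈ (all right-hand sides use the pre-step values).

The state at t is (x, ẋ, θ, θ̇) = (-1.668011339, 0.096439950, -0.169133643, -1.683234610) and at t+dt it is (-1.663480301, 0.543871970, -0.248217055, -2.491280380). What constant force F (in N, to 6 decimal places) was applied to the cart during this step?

F = 14.029325 N

ẍ = (ẋ'−ẋ)/dt = (0.543871970−0.096439950)/0.046983 = 9.523275
θ̈ = (θ̇'−θ̇)/dt = (-2.491280380−-1.683234610)/0.046983 = -17.198684
sinθ=-0.168328, cosθ=0.985731
F = (M+m)·ẍ + m·l·cosθ·θ̈ − m·l·sinθ·θ̇² = 16.519406 + -2.562158 − -0.072077 = 14.029325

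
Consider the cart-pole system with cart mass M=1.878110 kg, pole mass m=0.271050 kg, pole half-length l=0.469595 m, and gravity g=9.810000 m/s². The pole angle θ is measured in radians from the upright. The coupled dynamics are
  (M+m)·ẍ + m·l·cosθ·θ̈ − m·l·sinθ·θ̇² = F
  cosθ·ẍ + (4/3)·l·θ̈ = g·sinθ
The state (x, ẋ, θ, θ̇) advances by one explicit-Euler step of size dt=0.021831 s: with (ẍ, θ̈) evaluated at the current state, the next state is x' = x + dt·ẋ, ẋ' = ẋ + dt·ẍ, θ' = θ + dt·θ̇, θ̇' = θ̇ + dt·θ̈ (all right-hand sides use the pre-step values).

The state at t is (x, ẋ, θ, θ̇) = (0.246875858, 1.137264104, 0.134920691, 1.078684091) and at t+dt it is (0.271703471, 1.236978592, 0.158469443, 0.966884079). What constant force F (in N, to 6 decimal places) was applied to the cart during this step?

ẍ = (ẋ'−ẋ)/dt = (1.236978592−1.137264104)/0.021831 = 4.567564
θ̈ = (θ̇'−θ̇)/dt = (0.966884079−1.078684091)/0.021831 = -5.121159
sinθ=0.134512, cosθ=0.990912
F = (M+m)·ẍ + m·l·cosθ·θ̈ − m·l·sinθ·θ̇² = 9.816426 + -0.645916 − 0.019921 = 9.150588

F = 9.150588 N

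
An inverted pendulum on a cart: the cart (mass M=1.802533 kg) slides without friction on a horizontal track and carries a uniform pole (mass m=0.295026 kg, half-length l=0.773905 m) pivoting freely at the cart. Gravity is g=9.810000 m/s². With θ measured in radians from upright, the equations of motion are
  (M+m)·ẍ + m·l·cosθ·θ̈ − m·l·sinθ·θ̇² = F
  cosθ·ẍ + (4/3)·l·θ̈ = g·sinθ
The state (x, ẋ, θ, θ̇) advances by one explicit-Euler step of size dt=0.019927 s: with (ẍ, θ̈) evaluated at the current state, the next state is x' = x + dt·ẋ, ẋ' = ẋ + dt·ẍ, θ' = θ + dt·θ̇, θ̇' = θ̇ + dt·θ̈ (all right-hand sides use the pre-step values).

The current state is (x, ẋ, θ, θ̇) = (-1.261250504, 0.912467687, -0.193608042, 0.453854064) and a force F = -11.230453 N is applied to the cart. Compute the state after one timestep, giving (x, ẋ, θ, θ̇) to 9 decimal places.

sinθ=-0.192400771, cosθ=0.981316434
temp = (F + m·l·θ̇²·sinθ)/(M+m) = (-11.230453 + -0.009048721)/2.097559 = -5.358372146
θ̈ = (g·sinθ − cosθ·temp)/(l·(4/3 − m·cos²θ/(M+m))) = 3.636051740
ẍ = temp − m·l·θ̈·cosθ/(M+m) = -5.746766480
Euler: x'=-1.261250504+0.019927·0.912467687=-1.243067760, ẋ'=0.912467687+0.019927·-5.746766480=0.797951871
       θ'=-0.193608042+0.019927·0.453854064=-0.184564092, θ̇'=0.453854064+0.019927·3.636051740=0.526309667

(-1.243067760, 0.797951871, -0.184564092, 0.526309667)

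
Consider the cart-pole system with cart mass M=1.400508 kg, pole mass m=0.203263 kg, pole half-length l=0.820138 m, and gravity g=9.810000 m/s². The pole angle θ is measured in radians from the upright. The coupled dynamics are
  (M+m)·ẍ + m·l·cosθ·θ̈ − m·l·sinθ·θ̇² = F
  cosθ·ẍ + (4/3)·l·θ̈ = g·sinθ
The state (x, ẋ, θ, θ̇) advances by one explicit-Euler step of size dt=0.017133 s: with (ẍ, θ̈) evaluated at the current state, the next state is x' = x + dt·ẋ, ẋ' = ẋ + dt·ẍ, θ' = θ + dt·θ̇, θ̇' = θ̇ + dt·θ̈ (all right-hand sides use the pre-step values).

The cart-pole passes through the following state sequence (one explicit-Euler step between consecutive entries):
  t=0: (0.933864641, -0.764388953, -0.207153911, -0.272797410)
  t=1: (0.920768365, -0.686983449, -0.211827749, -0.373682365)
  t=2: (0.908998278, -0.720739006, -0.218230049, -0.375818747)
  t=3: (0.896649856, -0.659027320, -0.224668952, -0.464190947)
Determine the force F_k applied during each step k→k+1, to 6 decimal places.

step 0→1:
  ẍ = (ẋ'−ẋ)/dt = (-0.686983449−-0.764388953)/0.017133 = 4.517919
  θ̈ = (θ̇'−θ̇)/dt = (-0.373682365−-0.272797410)/0.017133 = -5.888342
  sinθ=-0.205675, cosθ=0.978620
  F = (M+m)·ẍ + m·l·cosθ·θ̈ − m·l·sinθ·θ̇² = 7.245707 + -0.960622 − -0.002552 = 6.287637
step 1→2:
  ẍ = (ẋ'−ẋ)/dt = (-0.720739006−-0.686983449)/0.017133 = -1.970207
  θ̈ = (θ̇'−θ̇)/dt = (-0.375818747−-0.373682365)/0.017133 = -0.124694
  sinθ=-0.210247, cosθ=0.977648
  F = (M+m)·ẍ + m·l·cosθ·θ̈ − m·l·sinθ·θ̇² = -3.159761 + -0.020322 − -0.004894 = -3.175189
step 2→3:
  ẍ = (ẋ'−ẋ)/dt = (-0.659027320−-0.720739006)/0.017133 = 3.601919
  θ̈ = (θ̇'−θ̇)/dt = (-0.464190947−-0.375818747)/0.017133 = -5.158011
  sinθ=-0.216502, cosθ=0.976282
  F = (M+m)·ẍ + m·l·cosθ·θ̈ − m·l·sinθ·θ̇² = 5.776654 + -0.839466 − -0.005098 = 4.942286

F_0 = 6.287637 N
F_1 = -3.175189 N
F_2 = 4.942286 N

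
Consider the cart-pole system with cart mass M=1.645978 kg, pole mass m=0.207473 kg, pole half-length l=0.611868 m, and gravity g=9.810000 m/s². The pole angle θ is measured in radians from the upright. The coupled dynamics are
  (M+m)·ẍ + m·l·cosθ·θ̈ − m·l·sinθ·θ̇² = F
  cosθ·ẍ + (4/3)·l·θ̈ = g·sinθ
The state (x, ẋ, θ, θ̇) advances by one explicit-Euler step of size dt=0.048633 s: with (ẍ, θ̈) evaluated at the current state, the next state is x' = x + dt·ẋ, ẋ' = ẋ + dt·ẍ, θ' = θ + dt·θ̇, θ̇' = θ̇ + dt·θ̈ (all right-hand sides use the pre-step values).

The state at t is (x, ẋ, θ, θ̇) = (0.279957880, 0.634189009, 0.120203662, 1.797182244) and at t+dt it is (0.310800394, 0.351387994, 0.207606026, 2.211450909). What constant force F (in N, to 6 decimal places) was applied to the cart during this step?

F = -9.753432 N

ẍ = (ẋ'−ẋ)/dt = (0.351387994−0.634189009)/0.048633 = -5.815002
θ̈ = (θ̇'−θ̇)/dt = (2.211450909−1.797182244)/0.048633 = 8.518263
sinθ=0.119914, cosθ=0.992784
F = (M+m)·ẍ + m·l·cosθ·θ̈ − m·l·sinθ·θ̇² = -10.777822 + 1.073557 − 0.049167 = -9.753432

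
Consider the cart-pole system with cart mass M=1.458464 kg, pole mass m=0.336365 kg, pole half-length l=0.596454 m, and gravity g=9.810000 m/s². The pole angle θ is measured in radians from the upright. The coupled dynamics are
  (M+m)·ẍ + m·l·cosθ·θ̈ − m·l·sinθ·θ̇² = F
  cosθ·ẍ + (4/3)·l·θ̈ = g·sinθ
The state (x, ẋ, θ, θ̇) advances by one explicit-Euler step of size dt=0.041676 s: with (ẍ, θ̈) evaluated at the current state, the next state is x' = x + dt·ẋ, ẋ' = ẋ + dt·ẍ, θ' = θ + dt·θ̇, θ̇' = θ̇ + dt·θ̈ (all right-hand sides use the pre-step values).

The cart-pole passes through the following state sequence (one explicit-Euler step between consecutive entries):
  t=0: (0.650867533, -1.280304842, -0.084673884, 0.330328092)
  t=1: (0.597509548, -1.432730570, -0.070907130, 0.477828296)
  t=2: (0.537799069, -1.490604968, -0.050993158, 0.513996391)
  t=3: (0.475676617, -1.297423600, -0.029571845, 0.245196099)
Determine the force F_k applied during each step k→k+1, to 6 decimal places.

F_0 = -5.855038 N
F_1 = -2.315514 N
F_2 = 7.029989 N

step 0→1:
  ẍ = (ẋ'−ẋ)/dt = (-1.432730570−-1.280304842)/0.041676 = -3.657398
  θ̈ = (θ̇'−θ̇)/dt = (0.477828296−0.330328092)/0.041676 = 3.539212
  sinθ=-0.084573, cosθ=0.996417
  F = (M+m)·ẍ + m·l·cosθ·θ̈ − m·l·sinθ·θ̇² = -6.564404 + 0.707515 − -0.001851 = -5.855038
step 1→2:
  ẍ = (ẋ'−ẋ)/dt = (-1.490604968−-1.432730570)/0.041676 = -1.388674
  θ̈ = (θ̇'−θ̇)/dt = (0.513996391−0.477828296)/0.041676 = 0.867840
  sinθ=-0.070848, cosθ=0.997487
  F = (M+m)·ẍ + m·l·cosθ·θ̈ − m·l·sinθ·θ̇² = -2.492433 + 0.173674 − -0.003245 = -2.315514
step 2→3:
  ẍ = (ẋ'−ẋ)/dt = (-1.297423600−-1.490604968)/0.041676 = 4.635315
  θ̈ = (θ̇'−θ̇)/dt = (0.245196099−0.513996391)/0.041676 = -6.449762
  sinθ=-0.050971, cosθ=0.998700
  F = (M+m)·ẍ + m·l·cosθ·θ̈ − m·l·sinθ·θ̇² = 8.319597 + -1.292310 − -0.002702 = 7.029989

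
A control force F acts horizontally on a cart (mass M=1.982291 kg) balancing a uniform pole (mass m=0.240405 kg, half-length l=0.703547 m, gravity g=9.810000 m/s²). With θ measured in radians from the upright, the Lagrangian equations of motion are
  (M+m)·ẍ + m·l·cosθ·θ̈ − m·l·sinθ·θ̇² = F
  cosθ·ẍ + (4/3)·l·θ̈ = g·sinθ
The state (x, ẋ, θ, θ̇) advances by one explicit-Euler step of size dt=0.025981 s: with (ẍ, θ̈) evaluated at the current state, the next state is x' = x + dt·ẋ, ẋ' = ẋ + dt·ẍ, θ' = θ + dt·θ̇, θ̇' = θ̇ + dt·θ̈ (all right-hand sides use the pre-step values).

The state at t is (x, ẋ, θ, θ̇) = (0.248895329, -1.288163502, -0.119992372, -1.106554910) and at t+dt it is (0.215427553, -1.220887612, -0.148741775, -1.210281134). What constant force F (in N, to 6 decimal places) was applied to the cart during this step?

ẍ = (ẋ'−ẋ)/dt = (-1.220887612−-1.288163502)/0.025981 = 2.589427
θ̈ = (θ̇'−θ̇)/dt = (-1.210281134−-1.106554910)/0.025981 = -3.992388
sinθ=-0.119705, cosθ=0.992810
F = (M+m)·ẍ + m·l·cosθ·θ̈ − m·l·sinθ·θ̇² = 5.755508 + -0.670402 − -0.024791 = 5.109897

F = 5.109897 N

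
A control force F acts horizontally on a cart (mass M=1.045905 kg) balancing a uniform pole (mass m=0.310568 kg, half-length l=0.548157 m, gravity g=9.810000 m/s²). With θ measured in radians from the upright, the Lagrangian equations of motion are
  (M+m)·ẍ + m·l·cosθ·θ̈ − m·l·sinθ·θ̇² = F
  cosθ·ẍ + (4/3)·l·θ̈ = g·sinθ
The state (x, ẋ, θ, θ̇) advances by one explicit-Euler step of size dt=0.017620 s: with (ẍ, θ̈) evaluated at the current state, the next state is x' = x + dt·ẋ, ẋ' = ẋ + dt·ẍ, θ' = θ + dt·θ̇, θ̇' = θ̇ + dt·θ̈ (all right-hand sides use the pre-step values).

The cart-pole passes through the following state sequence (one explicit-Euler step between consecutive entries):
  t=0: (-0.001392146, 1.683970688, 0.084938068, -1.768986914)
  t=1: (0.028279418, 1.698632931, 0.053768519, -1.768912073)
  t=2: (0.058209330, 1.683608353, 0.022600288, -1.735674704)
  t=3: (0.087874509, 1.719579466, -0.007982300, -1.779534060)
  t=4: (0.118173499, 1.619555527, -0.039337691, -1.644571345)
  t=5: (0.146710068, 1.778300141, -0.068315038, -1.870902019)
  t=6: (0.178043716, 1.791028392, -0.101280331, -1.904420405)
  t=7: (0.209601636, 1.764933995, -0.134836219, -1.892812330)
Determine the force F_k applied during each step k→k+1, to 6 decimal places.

F_0 = 1.084296 N
F_1 = -0.864626 N
F_2 = 2.333991 N
F_3 = -6.392090 N
F_4 = 10.053979 N
F_5 = 0.697468 N
F_6 = -1.834867 N

step 0→1:
  ẍ = (ẋ'−ẋ)/dt = (1.698632931−1.683970688)/0.017620 = 0.832136
  θ̈ = (θ̇'−θ̇)/dt = (-1.768912073−-1.768986914)/0.017620 = 0.004248
  sinθ=0.084836, cosθ=0.996395
  F = (M+m)·ẍ + m·l·cosθ·θ̈ − m·l·sinθ·θ̇² = 1.128771 + 0.000720 − 0.045195 = 1.084296
step 1→2:
  ẍ = (ẋ'−ẋ)/dt = (1.683608353−1.698632931)/0.017620 = -0.852700
  θ̈ = (θ̇'−θ̇)/dt = (-1.735674704−-1.768912073)/0.017620 = 1.886343
  sinθ=0.053743, cosθ=0.998555
  F = (M+m)·ẍ + m·l·cosθ·θ̈ − m·l·sinθ·θ̇² = -1.156665 + 0.320667 − 0.028628 = -0.864626
step 2→3:
  ẍ = (ẋ'−ẋ)/dt = (1.719579466−1.683608353)/0.017620 = 2.041493
  θ̈ = (θ̇'−θ̇)/dt = (-1.779534060−-1.735674704)/0.017620 = -2.489180
  sinθ=0.022598, cosθ=0.999745
  F = (M+m)·ẍ + m·l·cosθ·θ̈ − m·l·sinθ·θ̇² = 2.769231 + -0.423650 − 0.011590 = 2.333991
step 3→4:
  ẍ = (ẋ'−ẋ)/dt = (1.619555527−1.719579466)/0.017620 = -5.676728
  θ̈ = (θ̇'−θ̇)/dt = (-1.644571345−-1.779534060)/0.017620 = 7.659632
  sinθ=-0.007982, cosθ=0.999968
  F = (M+m)·ẍ + m·l·cosθ·θ̈ − m·l·sinθ·θ̇² = -7.700328 + 1.303934 − -0.004303 = -6.392090
step 4→5:
  ẍ = (ẋ'−ẋ)/dt = (1.778300141−1.619555527)/0.017620 = 9.009342
  θ̈ = (θ̇'−θ̇)/dt = (-1.870902019−-1.644571345)/0.017620 = -12.845101
  sinθ=-0.039328, cosθ=0.999226
  F = (M+m)·ẍ + m·l·cosθ·θ̈ − m·l·sinθ·θ̇² = 12.220930 + -2.185059 − -0.018108 = 10.053979
step 5→6:
  ẍ = (ẋ'−ẋ)/dt = (1.791028392−1.778300141)/0.017620 = 0.722375
  θ̈ = (θ̇'−θ̇)/dt = (-1.904420405−-1.870902019)/0.017620 = -1.902292
  sinθ=-0.068262, cosθ=0.997667
  F = (M+m)·ẍ + m·l·cosθ·θ̈ − m·l·sinθ·θ̇² = 0.979882 + -0.323091 − -0.040676 = 0.697468
step 6→7:
  ẍ = (ẋ'−ẋ)/dt = (1.764933995−1.791028392)/0.017620 = -1.480953
  θ̈ = (θ̇'−θ̇)/dt = (-1.892812330−-1.904420405)/0.017620 = 0.658801
  sinθ=-0.101107, cosθ=0.994876
  F = (M+m)·ẍ + m·l·cosθ·θ̈ − m·l·sinθ·θ̇² = -2.008873 + 0.111580 − -0.062427 = -1.834867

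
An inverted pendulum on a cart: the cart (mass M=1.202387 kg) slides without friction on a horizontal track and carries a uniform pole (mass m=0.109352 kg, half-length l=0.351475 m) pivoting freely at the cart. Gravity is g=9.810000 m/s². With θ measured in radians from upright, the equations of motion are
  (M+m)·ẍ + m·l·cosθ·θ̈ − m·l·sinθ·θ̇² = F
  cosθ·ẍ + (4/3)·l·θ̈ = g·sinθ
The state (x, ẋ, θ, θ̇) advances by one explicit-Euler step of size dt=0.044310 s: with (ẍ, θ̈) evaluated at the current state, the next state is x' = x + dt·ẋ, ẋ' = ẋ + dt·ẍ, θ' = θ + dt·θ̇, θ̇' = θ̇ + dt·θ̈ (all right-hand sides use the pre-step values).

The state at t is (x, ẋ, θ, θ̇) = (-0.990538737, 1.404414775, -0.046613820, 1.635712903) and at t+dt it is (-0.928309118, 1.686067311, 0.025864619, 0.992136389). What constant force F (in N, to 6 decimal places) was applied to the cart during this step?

F = 7.785111 N

ẍ = (ẋ'−ẋ)/dt = (1.686067311−1.404414775)/0.044310 = 6.356410
θ̈ = (θ̇'−θ̇)/dt = (0.992136389−1.635712903)/0.044310 = -14.524408
sinθ=-0.046597, cosθ=0.998914
F = (M+m)·ẍ + m·l·cosθ·θ̈ − m·l·sinθ·θ̇² = 8.337951 + -0.557632 − -0.004792 = 7.785111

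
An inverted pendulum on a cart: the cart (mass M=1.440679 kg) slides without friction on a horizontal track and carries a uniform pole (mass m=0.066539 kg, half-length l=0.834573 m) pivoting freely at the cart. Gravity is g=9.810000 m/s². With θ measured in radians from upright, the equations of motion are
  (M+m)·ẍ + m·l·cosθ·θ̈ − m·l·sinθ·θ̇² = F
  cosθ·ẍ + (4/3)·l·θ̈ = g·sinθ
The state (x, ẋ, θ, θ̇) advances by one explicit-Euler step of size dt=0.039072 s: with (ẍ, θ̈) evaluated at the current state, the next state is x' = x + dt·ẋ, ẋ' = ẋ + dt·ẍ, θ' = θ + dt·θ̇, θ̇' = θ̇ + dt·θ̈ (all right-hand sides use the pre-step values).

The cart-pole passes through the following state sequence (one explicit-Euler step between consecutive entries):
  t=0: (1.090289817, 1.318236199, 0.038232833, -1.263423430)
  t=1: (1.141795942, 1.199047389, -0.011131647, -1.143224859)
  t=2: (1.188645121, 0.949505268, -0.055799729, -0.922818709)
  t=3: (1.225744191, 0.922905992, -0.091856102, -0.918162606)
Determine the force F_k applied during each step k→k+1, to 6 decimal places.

F_0 = -4.430435 N
F_1 = -9.312143 N
F_2 = -1.016833 N

step 0→1:
  ẍ = (ẋ'−ẋ)/dt = (1.199047389−1.318236199)/0.039072 = -3.050492
  θ̈ = (θ̇'−θ̇)/dt = (-1.143224859−-1.263423430)/0.039072 = 3.076335
  sinθ=0.038224, cosθ=0.999269
  F = (M+m)·ẍ + m·l·cosθ·θ̈ − m·l·sinθ·θ̇² = -4.597756 + 0.170709 − 0.003388 = -4.430435
step 1→2:
  ẍ = (ẋ'−ẋ)/dt = (0.949505268−1.199047389)/0.039072 = -6.386725
  θ̈ = (θ̇'−θ̇)/dt = (-0.922818709−-1.143224859)/0.039072 = 5.641026
  sinθ=-0.011131, cosθ=0.999938
  F = (M+m)·ẍ + m·l·cosθ·θ̈ − m·l·sinθ·θ̇² = -9.626187 + 0.313236 − -0.000808 = -9.312143
step 2→3:
  ẍ = (ẋ'−ẋ)/dt = (0.922905992−0.949505268)/0.039072 = -0.680776
  θ̈ = (θ̇'−θ̇)/dt = (-0.918162606−-0.922818709)/0.039072 = 0.119167
  sinθ=-0.055771, cosθ=0.998444
  F = (M+m)·ẍ + m·l·cosθ·θ̈ − m·l·sinθ·θ̇² = -1.026078 + 0.006607 − -0.002637 = -1.016833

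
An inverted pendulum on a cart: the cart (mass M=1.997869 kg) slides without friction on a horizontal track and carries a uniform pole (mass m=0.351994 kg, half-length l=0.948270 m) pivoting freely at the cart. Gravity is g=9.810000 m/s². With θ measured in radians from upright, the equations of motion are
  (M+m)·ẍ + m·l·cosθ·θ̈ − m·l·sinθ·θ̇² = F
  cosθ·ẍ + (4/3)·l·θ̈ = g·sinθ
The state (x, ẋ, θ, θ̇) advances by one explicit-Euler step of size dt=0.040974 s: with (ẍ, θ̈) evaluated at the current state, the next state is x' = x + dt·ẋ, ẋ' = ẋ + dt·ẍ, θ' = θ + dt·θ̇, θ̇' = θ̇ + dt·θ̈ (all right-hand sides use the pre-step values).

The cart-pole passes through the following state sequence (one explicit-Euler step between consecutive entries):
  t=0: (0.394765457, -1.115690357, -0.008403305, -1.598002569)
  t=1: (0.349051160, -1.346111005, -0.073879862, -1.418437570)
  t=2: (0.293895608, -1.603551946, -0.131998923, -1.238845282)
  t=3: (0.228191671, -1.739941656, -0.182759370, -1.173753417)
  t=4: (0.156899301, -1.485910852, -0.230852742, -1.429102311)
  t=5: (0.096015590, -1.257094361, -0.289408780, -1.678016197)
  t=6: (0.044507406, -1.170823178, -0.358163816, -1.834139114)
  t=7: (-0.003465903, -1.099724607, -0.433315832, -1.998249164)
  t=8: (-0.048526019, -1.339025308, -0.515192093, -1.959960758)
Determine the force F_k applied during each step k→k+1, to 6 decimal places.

step 0→1:
  ẍ = (ẋ'−ẋ)/dt = (-1.346111005−-1.115690357)/0.040974 = -5.623582
  θ̈ = (θ̇'−θ̇)/dt = (-1.418437570−-1.598002569)/0.040974 = 4.382413
  sinθ=-0.008403, cosθ=0.999965
  F = (M+m)·ẍ + m·l·cosθ·θ̈ − m·l·sinθ·θ̇² = -13.214647 + 1.462734 − -0.007163 = -11.744751
step 1→2:
  ẍ = (ẋ'−ẋ)/dt = (-1.603551946−-1.346111005)/0.040974 = -6.283032
  θ̈ = (θ̇'−θ̇)/dt = (-1.238845282−-1.418437570)/0.040974 = 4.383079
  sinθ=-0.073813, cosθ=0.997272
  F = (M+m)·ẍ + m·l·cosθ·θ̈ − m·l·sinθ·θ̇² = -14.764264 + 1.459017 − -0.049570 = -13.255677
step 2→3:
  ẍ = (ẋ'−ẋ)/dt = (-1.739941656−-1.603551946)/0.040974 = -3.328689
  θ̈ = (θ̇'−θ̇)/dt = (-1.173753417−-1.238845282)/0.040974 = 1.588614
  sinθ=-0.131616, cosθ=0.991301
  F = (M+m)·ẍ + m·l·cosθ·θ̈ − m·l·sinθ·θ̇² = -7.821964 + 0.525643 − -0.067423 = -7.228897
step 3→4:
  ẍ = (ẋ'−ẋ)/dt = (-1.485910852−-1.739941656)/0.040974 = 6.199805
  θ̈ = (θ̇'−θ̇)/dt = (-1.429102311−-1.173753417)/0.040974 = -6.231974
  sinθ=-0.181744, cosθ=0.983346
  F = (M+m)·ẍ + m·l·cosθ·θ̈ − m·l·sinθ·θ̇² = 14.568692 + -2.045499 − -0.083576 = 12.606769
step 4→5:
  ẍ = (ẋ'−ẋ)/dt = (-1.257094361−-1.485910852)/0.040974 = 5.584431
  θ̈ = (θ̇'−θ̇)/dt = (-1.678016197−-1.429102311)/0.040974 = -6.074923
  sinθ=-0.228808, cosθ=0.973472
  F = (M+m)·ẍ + m·l·cosθ·θ̈ − m·l·sinθ·θ̇² = 13.122649 + -1.973928 − -0.155978 = 11.304699
step 5→6:
  ẍ = (ẋ'−ẋ)/dt = (-1.170823178−-1.257094361)/0.040974 = 2.105510
  θ̈ = (θ̇'−θ̇)/dt = (-1.834139114−-1.678016197)/0.040974 = -3.810292
  sinθ=-0.285386, cosθ=0.958413
  F = (M+m)·ẍ + m·l·cosθ·θ̈ − m·l·sinθ·θ̇² = 4.947661 + -1.218928 − -0.268220 = 3.996953
step 6→7:
  ẍ = (ẋ'−ẋ)/dt = (-1.099724607−-1.170823178)/0.040974 = 1.735212
  θ̈ = (θ̇'−θ̇)/dt = (-1.998249164−-1.834139114)/0.040974 = -4.005224
  sinθ=-0.350555, cosθ=0.936542
  F = (M+m)·ẍ + m·l·cosθ·θ̈ − m·l·sinθ·θ̇² = 4.077510 + -1.252049 − -0.393630 = 3.219091
step 7→8:
  ẍ = (ẋ'−ẋ)/dt = (-1.339025308−-1.099724607)/0.040974 = -5.840306
  θ̈ = (θ̇'−θ̇)/dt = (-1.959960758−-1.998249164)/0.040974 = 0.934456
  sinθ=-0.419882, cosθ=0.907578
  F = (M+m)·ẍ + m·l·cosθ·θ̈ − m·l·sinθ·θ̇² = -13.723919 + 0.283081 − -0.559621 = -12.881217

F_0 = -11.744751 N
F_1 = -13.255677 N
F_2 = -7.228897 N
F_3 = 12.606769 N
F_4 = 11.304699 N
F_5 = 3.996953 N
F_6 = 3.219091 N
F_7 = -12.881217 N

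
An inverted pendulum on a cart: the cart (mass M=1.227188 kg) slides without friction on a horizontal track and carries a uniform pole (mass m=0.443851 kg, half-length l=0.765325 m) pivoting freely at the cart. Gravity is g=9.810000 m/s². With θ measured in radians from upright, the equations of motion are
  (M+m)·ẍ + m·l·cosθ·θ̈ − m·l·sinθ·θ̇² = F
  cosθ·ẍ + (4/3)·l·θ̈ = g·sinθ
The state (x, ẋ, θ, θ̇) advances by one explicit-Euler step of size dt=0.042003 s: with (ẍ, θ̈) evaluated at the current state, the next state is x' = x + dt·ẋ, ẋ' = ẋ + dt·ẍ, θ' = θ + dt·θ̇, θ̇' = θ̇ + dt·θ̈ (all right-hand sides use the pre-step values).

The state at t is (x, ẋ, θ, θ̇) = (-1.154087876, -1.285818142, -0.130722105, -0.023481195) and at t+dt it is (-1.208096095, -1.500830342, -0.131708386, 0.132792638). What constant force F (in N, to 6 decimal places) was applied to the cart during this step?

F = -7.300930 N

ẍ = (ẋ'−ẋ)/dt = (-1.500830342−-1.285818142)/0.042003 = -5.118972
θ̈ = (θ̇'−θ̇)/dt = (0.132792638−-0.023481195)/0.042003 = 3.720540
sinθ=-0.130350, cosθ=0.991468
F = (M+m)·ẍ + m·l·cosθ·θ̈ − m·l·sinθ·θ̇² = -8.554003 + 1.253048 − -0.000024 = -7.300930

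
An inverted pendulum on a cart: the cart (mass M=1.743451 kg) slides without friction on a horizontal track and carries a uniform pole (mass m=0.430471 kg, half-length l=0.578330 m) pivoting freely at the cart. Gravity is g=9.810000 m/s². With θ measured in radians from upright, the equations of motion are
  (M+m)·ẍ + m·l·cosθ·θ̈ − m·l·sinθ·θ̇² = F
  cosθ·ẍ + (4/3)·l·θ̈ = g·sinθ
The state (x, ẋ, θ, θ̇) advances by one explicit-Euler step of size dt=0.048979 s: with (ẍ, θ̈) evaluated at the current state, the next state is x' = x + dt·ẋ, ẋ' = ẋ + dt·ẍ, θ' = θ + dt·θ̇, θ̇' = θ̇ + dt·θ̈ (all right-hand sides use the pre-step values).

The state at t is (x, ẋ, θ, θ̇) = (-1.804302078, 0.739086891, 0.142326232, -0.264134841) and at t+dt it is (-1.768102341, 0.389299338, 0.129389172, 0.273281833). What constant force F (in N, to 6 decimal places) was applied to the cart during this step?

F = -12.823703 N

ẍ = (ẋ'−ẋ)/dt = (0.389299338−0.739086891)/0.048979 = -7.141582
θ̈ = (θ̇'−θ̇)/dt = (0.273281833−-0.264134841)/0.048979 = 10.972390
sinθ=0.141846, cosθ=0.989889
F = (M+m)·ẍ + m·l·cosθ·θ̈ − m·l·sinθ·θ̇² = -15.525243 + 2.704003 − 0.002464 = -12.823703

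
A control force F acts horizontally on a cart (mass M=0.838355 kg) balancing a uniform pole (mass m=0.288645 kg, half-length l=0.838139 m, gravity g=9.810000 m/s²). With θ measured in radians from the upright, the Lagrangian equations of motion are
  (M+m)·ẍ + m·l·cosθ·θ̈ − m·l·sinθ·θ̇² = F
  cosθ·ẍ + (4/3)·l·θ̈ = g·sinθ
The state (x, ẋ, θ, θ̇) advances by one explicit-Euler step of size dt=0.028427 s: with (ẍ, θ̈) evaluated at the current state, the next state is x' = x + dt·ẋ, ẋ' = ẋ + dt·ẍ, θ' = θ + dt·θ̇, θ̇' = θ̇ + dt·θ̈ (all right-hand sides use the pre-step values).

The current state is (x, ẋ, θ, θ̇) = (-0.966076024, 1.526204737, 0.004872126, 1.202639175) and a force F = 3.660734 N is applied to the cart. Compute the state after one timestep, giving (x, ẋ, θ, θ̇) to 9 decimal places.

sinθ=0.004872107, cosθ=0.999988131
temp = (F + m·l·θ̇²·sinθ)/(M+m) = (3.660734 + 0.001704777)/1.127000 = 3.249723848
θ̈ = (g·sinθ − cosθ·temp)/(l·(4/3 − m·cos²θ/(M+m))) = -3.546380852
ẍ = temp − m·l·θ̈·cosθ/(M+m) = 4.010989774
Euler: x'=-0.966076024+0.028427·1.526204737=-0.922690602, ẋ'=1.526204737+0.028427·4.010989774=1.640225143
       θ'=0.004872126+0.028427·1.202639175=0.039059550, θ̇'=1.202639175+0.028427·-3.546380852=1.101826207

(-0.922690602, 1.640225143, 0.039059550, 1.101826207)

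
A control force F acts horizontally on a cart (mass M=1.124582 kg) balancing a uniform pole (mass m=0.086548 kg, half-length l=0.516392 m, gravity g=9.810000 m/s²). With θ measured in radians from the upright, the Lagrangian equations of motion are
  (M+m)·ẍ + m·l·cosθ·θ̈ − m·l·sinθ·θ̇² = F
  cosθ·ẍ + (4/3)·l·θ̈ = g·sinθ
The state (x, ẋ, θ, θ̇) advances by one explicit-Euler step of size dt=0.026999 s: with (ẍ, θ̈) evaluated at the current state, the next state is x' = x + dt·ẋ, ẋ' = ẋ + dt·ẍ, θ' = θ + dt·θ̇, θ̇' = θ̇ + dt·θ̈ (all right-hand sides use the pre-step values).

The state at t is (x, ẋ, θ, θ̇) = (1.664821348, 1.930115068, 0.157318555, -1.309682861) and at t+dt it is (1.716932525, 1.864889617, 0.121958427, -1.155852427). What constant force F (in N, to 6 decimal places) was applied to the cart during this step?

F = -2.686417 N

ẍ = (ẋ'−ẋ)/dt = (1.864889617−1.930115068)/0.026999 = -2.415847
θ̈ = (θ̇'−θ̇)/dt = (-1.155852427−-1.309682861)/0.026999 = 5.697635
sinθ=0.156670, cosθ=0.987651
F = (M+m)·ẍ + m·l·cosθ·θ̈ − m·l·sinθ·θ̇² = -2.925905 + 0.251498 − 0.012010 = -2.686417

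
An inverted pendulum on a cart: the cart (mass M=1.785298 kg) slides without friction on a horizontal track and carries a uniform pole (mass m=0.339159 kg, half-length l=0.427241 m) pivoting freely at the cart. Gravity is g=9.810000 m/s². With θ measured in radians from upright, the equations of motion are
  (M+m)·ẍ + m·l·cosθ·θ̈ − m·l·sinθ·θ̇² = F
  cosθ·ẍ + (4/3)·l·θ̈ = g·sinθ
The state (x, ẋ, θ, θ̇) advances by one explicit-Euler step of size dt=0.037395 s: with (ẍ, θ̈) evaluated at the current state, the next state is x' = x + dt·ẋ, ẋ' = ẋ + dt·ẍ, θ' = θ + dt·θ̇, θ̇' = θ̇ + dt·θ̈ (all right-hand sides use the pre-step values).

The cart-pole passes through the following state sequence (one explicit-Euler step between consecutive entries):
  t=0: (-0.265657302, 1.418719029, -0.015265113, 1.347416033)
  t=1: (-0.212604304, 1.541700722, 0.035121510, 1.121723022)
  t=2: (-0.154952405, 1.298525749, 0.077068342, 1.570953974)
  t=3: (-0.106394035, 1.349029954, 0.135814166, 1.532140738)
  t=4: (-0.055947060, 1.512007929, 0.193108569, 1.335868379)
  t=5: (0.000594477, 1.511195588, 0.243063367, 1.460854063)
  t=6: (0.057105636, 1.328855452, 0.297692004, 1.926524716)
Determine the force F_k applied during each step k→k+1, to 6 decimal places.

step 0→1:
  ẍ = (ẋ'−ẋ)/dt = (1.541700722−1.418719029)/0.037395 = 3.288720
  θ̈ = (θ̇'−θ̇)/dt = (1.121723022−1.347416033)/0.037395 = -6.035379
  sinθ=-0.015265, cosθ=0.999883
  F = (M+m)·ẍ + m·l·cosθ·θ̈ − m·l·sinθ·θ̇² = 6.986745 + -0.874440 − -0.004016 = 6.116320
step 1→2:
  ẍ = (ẋ'−ẋ)/dt = (1.298525749−1.541700722)/0.037395 = -6.502874
  θ̈ = (θ̇'−θ̇)/dt = (1.570953974−1.121723022)/0.037395 = 12.013129
  sinθ=0.035114, cosθ=0.999383
  F = (M+m)·ẍ + m·l·cosθ·θ̈ − m·l·sinθ·θ̇² = -13.815076 + 1.739660 − 0.006402 = -12.081818
step 2→3:
  ẍ = (ẋ'−ẋ)/dt = (1.349029954−1.298525749)/0.037395 = 1.350560
  θ̈ = (θ̇'−θ̇)/dt = (1.532140738−1.570953974)/0.037395 = -1.037926
  sinθ=0.076992, cosθ=0.997032
  F = (M+m)·ẍ + m·l·cosθ·θ̈ − m·l·sinθ·θ̇² = 2.869207 + -0.149952 − 0.027533 = 2.691723
step 3→4:
  ẍ = (ẋ'−ẋ)/dt = (1.512007929−1.349029954)/0.037395 = 4.358283
  θ̈ = (θ̇'−θ̇)/dt = (1.335868379−1.532140738)/0.037395 = -5.248626
  sinθ=0.135397, cosθ=0.990791
  F = (M+m)·ẍ + m·l·cosθ·θ̈ − m·l·sinθ·θ̇² = 9.258984 + -0.753536 − 0.046056 = 8.459392
step 4→5:
  ẍ = (ẋ'−ẋ)/dt = (1.511195588−1.512007929)/0.037395 = -0.021723
  θ̈ = (θ̇'−θ̇)/dt = (1.460854063−1.335868379)/0.037395 = 3.342310
  sinθ=0.191911, cosθ=0.981412
  F = (M+m)·ẍ + m·l·cosθ·θ̈ − m·l·sinθ·θ̇² = -0.046150 + 0.475307 − 0.049625 = 0.379532
step 5→6:
  ẍ = (ẋ'−ẋ)/dt = (1.328855452−1.511195588)/0.037395 = -4.876057
  θ̈ = (θ̇'−θ̇)/dt = (1.926524716−1.460854063)/0.037395 = 12.452752
  sinθ=0.240677, cosθ=0.970605
  F = (M+m)·ẍ + m·l·cosθ·θ̈ − m·l·sinθ·θ̇² = -10.358973 + 1.751396 − 0.074426 = -8.682003

F_0 = 6.116320 N
F_1 = -12.081818 N
F_2 = 2.691723 N
F_3 = 8.459392 N
F_4 = 0.379532 N
F_5 = -8.682003 N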